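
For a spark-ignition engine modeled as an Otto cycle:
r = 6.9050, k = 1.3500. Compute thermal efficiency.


r^(k-1) = 1.9666
eta = 1 - 1/1.9666 = 0.4915 = 49.1498%

49.1498%


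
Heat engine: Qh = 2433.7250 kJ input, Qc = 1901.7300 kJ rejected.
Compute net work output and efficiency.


W = 2433.7250 - 1901.7300 = 531.9950 kJ
eta = 531.9950 / 2433.7250 = 0.2186 = 21.8593%

W = 531.9950 kJ, eta = 21.8593%


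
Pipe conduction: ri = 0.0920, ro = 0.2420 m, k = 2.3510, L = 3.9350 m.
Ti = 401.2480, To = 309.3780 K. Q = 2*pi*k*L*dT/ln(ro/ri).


dT = 91.8700 K
ln(ro/ri) = 0.9671
Q = 2*pi*2.3510*3.9350*91.8700 / 0.9671 = 5521.5053 W

5521.5053 W


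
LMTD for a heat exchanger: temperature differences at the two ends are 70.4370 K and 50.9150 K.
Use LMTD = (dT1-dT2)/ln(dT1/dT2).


dT1/dT2 = 1.3834
ln(dT1/dT2) = 0.3246
LMTD = 19.5220 / 0.3246 = 60.1489 K

60.1489 K


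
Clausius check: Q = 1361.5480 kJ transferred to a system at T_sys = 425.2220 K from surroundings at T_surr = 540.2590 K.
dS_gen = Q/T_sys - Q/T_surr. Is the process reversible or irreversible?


dS_sys = 1361.5480/425.2220 = 3.2020 kJ/K
dS_surr = -1361.5480/540.2590 = -2.5202 kJ/K
dS_gen = 3.2020 - 2.5202 = 0.6818 kJ/K (irreversible)

dS_gen = 0.6818 kJ/K, irreversible


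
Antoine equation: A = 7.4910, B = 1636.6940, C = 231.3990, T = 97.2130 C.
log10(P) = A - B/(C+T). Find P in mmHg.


C+T = 328.6120
B/(C+T) = 4.9806
log10(P) = 7.4910 - 4.9806 = 2.5104
P = 10^2.5104 = 323.8712 mmHg

323.8712 mmHg


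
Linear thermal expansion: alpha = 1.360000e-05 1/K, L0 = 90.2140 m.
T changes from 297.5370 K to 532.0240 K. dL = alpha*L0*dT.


dT = 234.4870 K
dL = 1.360000e-05 * 90.2140 * 234.4870 = 0.287695 m
L_final = 90.501695 m

dL = 0.287695 m


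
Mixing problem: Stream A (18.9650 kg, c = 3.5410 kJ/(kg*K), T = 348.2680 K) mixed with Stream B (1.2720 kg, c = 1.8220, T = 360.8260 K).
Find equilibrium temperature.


num = 24224.2047
den = 69.4726
Tf = 348.6869 K

348.6869 K


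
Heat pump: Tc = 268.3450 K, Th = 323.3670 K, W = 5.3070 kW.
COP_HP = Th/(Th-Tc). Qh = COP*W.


COP = 323.3670 / 55.0220 = 5.8770
Qh = 5.8770 * 5.3070 = 31.1895 kW

COP = 5.8770, Qh = 31.1895 kW


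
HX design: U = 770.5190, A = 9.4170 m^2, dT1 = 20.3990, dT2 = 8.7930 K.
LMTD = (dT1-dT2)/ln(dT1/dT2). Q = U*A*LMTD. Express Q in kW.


LMTD = 13.7915 K
Q = 770.5190 * 9.4170 * 13.7915 = 100071.1573 W = 100.0712 kW

100.0712 kW


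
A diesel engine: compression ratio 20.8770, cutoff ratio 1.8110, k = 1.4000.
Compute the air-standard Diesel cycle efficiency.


r^(k-1) = 3.3718
rc^k = 2.2966
eta = 0.6613 = 66.1319%

66.1319%


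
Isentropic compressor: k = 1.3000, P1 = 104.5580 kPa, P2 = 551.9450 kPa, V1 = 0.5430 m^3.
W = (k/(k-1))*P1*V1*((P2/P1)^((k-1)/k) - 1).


(k-1)/k = 0.2308
(P2/P1)^exp = 1.4680
W = 4.3333 * 104.5580 * 0.5430 * (1.4680 - 1) = 115.1510 kJ

115.1510 kJ


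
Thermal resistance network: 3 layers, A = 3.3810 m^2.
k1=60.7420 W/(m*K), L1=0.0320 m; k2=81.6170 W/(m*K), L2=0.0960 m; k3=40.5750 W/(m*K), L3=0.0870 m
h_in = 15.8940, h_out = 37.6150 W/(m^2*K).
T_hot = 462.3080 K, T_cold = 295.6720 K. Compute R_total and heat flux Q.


R_conv_in = 1/(15.8940*3.3810) = 0.0186
R_1 = 0.0320/(60.7420*3.3810) = 0.0002
R_2 = 0.0960/(81.6170*3.3810) = 0.0003
R_3 = 0.0870/(40.5750*3.3810) = 0.0006
R_conv_out = 1/(37.6150*3.3810) = 0.0079
R_total = 0.0276 K/W
Q = 166.6360 / 0.0276 = 6035.3641 W

R_total = 0.0276 K/W, Q = 6035.3641 W


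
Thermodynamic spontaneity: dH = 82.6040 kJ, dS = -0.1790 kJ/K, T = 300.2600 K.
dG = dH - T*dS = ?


T*dS = 300.2600 * -0.1790 = -53.7465 kJ
dG = 82.6040 + 53.7465 = 136.3505 kJ (non-spontaneous)

dG = 136.3505 kJ, non-spontaneous


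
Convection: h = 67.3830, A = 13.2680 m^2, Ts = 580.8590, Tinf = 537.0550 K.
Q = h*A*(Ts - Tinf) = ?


dT = 43.8040 K
Q = 67.3830 * 13.2680 * 43.8040 = 39162.4250 W

39162.4250 W


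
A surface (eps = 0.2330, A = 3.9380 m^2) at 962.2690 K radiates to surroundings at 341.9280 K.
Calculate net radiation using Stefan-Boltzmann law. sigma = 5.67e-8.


T^4 = 8.5740e+11
Tsurr^4 = 1.3669e+10
Q = 0.2330 * 5.67e-8 * 3.9380 * 8.4374e+11 = 43895.6221 W

43895.6221 W


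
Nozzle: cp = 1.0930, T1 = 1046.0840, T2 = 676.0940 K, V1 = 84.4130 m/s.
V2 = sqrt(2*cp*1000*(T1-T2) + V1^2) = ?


dT = 369.9900 K
2*cp*1000*dT = 808798.1400
V1^2 = 7125.5546
V2 = sqrt(815923.6946) = 903.2849 m/s

903.2849 m/s


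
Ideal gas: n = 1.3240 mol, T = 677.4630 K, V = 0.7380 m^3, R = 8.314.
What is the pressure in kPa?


P = nRT/V = 1.3240 * 8.314 * 677.4630 / 0.7380
= 7457.3339 / 0.7380 = 10104.7884 Pa = 10.1048 kPa

10.1048 kPa


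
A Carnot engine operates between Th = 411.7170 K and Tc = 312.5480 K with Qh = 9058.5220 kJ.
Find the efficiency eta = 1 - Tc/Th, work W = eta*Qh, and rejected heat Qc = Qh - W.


eta = 1 - 312.5480/411.7170 = 0.2409
W = 0.2409 * 9058.5220 = 2181.8982 kJ
Qc = 9058.5220 - 2181.8982 = 6876.6238 kJ

eta = 24.0867%, W = 2181.8982 kJ, Qc = 6876.6238 kJ


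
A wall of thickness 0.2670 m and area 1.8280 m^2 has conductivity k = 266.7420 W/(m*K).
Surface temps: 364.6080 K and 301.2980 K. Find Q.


dT = 63.3100 K
Q = 266.7420 * 1.8280 * 63.3100 / 0.2670 = 115618.8504 W

115618.8504 W


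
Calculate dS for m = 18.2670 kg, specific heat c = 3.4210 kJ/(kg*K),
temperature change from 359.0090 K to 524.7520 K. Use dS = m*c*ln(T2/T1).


T2/T1 = 1.4617
ln(T2/T1) = 0.3796
dS = 18.2670 * 3.4210 * 0.3796 = 23.7204 kJ/K

23.7204 kJ/K


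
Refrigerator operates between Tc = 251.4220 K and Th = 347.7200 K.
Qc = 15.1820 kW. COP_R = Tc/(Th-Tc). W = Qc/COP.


COP = 251.4220 / 96.2980 = 2.6109
W = 15.1820 / 2.6109 = 5.8149 kW

COP = 2.6109, W = 5.8149 kW


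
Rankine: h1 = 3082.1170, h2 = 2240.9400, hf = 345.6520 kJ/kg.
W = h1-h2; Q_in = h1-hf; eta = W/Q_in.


W = 841.1770 kJ/kg
Q_in = 2736.4650 kJ/kg
eta = 0.3074 = 30.7395%

eta = 30.7395%


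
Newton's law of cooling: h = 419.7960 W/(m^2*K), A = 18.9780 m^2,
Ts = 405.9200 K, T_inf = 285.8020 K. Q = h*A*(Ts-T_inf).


dT = 120.1180 K
Q = 419.7960 * 18.9780 * 120.1180 = 956966.7114 W

956966.7114 W


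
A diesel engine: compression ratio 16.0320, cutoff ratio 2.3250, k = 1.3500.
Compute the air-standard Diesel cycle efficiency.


r^(k-1) = 2.6409
rc^k = 3.1237
eta = 0.5504 = 55.0427%

55.0427%


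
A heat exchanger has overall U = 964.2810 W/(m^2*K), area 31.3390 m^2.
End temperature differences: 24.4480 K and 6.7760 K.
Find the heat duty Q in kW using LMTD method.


LMTD = 13.7722 K
Q = 964.2810 * 31.3390 * 13.7722 = 416191.4378 W = 416.1914 kW

416.1914 kW


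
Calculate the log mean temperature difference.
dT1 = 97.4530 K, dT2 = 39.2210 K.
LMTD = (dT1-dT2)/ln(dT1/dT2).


dT1/dT2 = 2.4847
ln(dT1/dT2) = 0.9102
LMTD = 58.2320 / 0.9102 = 63.9801 K

63.9801 K


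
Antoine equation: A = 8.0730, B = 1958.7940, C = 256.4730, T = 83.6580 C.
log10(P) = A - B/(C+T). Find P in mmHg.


C+T = 340.1310
B/(C+T) = 5.7589
log10(P) = 8.0730 - 5.7589 = 2.3141
P = 10^2.3141 = 206.0915 mmHg

206.0915 mmHg


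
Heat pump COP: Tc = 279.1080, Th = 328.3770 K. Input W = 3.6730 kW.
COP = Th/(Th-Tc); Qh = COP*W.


COP = 328.3770 / 49.2690 = 6.6650
Qh = 6.6650 * 3.6730 = 24.4805 kW

COP = 6.6650, Qh = 24.4805 kW


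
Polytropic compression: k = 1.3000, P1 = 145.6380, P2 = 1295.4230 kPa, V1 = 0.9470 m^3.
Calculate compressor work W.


(k-1)/k = 0.2308
(P2/P1)^exp = 1.6559
W = 4.3333 * 145.6380 * 0.9470 * (1.6559 - 1) = 391.9928 kJ

391.9928 kJ


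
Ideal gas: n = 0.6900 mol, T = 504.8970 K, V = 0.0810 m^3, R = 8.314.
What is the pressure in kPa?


P = nRT/V = 0.6900 * 8.314 * 504.8970 / 0.0810
= 2896.4224 / 0.0810 = 35758.3015 Pa = 35.7583 kPa

35.7583 kPa


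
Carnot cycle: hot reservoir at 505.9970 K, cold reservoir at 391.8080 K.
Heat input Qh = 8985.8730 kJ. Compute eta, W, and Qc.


eta = 1 - 391.8080/505.9970 = 0.2257
W = 0.2257 * 8985.8730 = 2027.8536 kJ
Qc = 8985.8730 - 2027.8536 = 6958.0194 kJ

eta = 22.5671%, W = 2027.8536 kJ, Qc = 6958.0194 kJ


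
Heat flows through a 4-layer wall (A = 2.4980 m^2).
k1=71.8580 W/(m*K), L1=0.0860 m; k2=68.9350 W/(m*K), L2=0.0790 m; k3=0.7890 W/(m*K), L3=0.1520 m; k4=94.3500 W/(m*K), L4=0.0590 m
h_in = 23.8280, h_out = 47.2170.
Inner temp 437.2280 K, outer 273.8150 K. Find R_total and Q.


R_conv_in = 1/(23.8280*2.4980) = 0.0168
R_1 = 0.0860/(71.8580*2.4980) = 0.0005
R_2 = 0.0790/(68.9350*2.4980) = 0.0005
R_3 = 0.1520/(0.7890*2.4980) = 0.0771
R_4 = 0.0590/(94.3500*2.4980) = 0.0003
R_conv_out = 1/(47.2170*2.4980) = 0.0085
R_total = 0.1036 K/W
Q = 163.4130 / 0.1036 = 1577.5253 W

R_total = 0.1036 K/W, Q = 1577.5253 W


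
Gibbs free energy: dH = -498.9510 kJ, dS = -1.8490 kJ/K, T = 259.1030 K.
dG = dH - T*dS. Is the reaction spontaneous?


T*dS = 259.1030 * -1.8490 = -479.0814 kJ
dG = -498.9510 + 479.0814 = -19.8696 kJ (spontaneous)

dG = -19.8696 kJ, spontaneous


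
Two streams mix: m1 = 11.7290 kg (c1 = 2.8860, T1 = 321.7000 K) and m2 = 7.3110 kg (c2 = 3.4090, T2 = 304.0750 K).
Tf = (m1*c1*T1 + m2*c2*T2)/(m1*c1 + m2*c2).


num = 18468.0326
den = 58.7731
Tf = 314.2260 K

314.2260 K


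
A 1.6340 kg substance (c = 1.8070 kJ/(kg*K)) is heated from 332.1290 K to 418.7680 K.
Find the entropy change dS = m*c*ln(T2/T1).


T2/T1 = 1.2609
ln(T2/T1) = 0.2318
dS = 1.6340 * 1.8070 * 0.2318 = 0.6844 kJ/K

0.6844 kJ/K


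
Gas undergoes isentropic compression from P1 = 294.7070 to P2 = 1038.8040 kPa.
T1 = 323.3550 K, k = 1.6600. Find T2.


(k-1)/k = 0.3976
(P2/P1)^exp = 1.6502
T2 = 323.3550 * 1.6502 = 533.6032 K

533.6032 K


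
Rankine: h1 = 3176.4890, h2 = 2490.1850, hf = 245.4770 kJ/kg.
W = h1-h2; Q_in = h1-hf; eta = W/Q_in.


W = 686.3040 kJ/kg
Q_in = 2931.0120 kJ/kg
eta = 0.2342 = 23.4153%

eta = 23.4153%


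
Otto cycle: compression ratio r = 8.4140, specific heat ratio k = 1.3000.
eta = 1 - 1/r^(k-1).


r^(k-1) = 1.8945
eta = 1 - 1/1.8945 = 0.4722 = 47.2164%

47.2164%


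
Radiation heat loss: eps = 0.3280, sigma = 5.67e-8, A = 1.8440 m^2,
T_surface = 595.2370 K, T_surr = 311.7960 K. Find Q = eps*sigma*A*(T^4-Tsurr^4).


T^4 = 1.2553e+11
Tsurr^4 = 9.4511e+09
Q = 0.3280 * 5.67e-8 * 1.8440 * 1.1608e+11 = 3980.9274 W

3980.9274 W


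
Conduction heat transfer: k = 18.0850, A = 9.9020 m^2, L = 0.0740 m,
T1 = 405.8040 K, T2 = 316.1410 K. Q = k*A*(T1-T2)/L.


dT = 89.6630 K
Q = 18.0850 * 9.9020 * 89.6630 / 0.0740 = 216981.6368 W

216981.6368 W


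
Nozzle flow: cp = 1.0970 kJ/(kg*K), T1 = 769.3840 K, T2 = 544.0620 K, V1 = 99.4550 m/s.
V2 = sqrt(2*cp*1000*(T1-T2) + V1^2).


dT = 225.3220 K
2*cp*1000*dT = 494356.4680
V1^2 = 9891.2970
V2 = sqrt(504247.7650) = 710.1041 m/s

710.1041 m/s


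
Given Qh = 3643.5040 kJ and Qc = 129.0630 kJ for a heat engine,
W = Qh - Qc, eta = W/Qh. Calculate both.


W = 3643.5040 - 129.0630 = 3514.4410 kJ
eta = 3514.4410 / 3643.5040 = 0.9646 = 96.4577%

W = 3514.4410 kJ, eta = 96.4577%


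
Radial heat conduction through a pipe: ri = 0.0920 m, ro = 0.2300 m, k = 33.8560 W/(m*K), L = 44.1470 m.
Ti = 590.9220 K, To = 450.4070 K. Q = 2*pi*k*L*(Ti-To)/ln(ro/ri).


dT = 140.5150 K
ln(ro/ri) = 0.9163
Q = 2*pi*33.8560*44.1470*140.5150 / 0.9163 = 1440144.6151 W

1440144.6151 W


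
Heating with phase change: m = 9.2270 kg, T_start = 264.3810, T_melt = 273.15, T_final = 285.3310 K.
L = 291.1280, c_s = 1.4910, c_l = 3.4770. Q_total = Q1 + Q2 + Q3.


Q1 (sensible, solid) = 9.2270 * 1.4910 * 8.7690 = 120.6391 kJ
Q2 (latent) = 9.2270 * 291.1280 = 2686.2381 kJ
Q3 (sensible, liquid) = 9.2270 * 3.4770 * 12.1810 = 390.7942 kJ
Q_total = 3197.6714 kJ

3197.6714 kJ


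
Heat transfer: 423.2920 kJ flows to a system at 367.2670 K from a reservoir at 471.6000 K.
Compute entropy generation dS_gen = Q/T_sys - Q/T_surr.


dS_sys = 423.2920/367.2670 = 1.1525 kJ/K
dS_surr = -423.2920/471.6000 = -0.8976 kJ/K
dS_gen = 1.1525 - 0.8976 = 0.2550 kJ/K (irreversible)

dS_gen = 0.2550 kJ/K, irreversible


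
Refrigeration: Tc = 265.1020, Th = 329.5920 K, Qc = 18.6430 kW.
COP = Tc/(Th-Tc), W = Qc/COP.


COP = 265.1020 / 64.4900 = 4.1107
W = 18.6430 / 4.1107 = 4.5352 kW

COP = 4.1107, W = 4.5352 kW


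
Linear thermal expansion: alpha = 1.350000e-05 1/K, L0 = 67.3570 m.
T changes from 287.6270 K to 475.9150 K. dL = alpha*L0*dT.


dT = 188.2880 K
dL = 1.350000e-05 * 67.3570 * 188.2880 = 0.171214 m
L_final = 67.528214 m

dL = 0.171214 m


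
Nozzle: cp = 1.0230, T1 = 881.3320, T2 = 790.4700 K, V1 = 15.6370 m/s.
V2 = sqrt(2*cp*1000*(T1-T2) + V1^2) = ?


dT = 90.8620 K
2*cp*1000*dT = 185903.6520
V1^2 = 244.5158
V2 = sqrt(186148.1678) = 431.4489 m/s

431.4489 m/s


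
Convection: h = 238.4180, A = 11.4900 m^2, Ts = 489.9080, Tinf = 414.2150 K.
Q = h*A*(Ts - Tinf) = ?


dT = 75.6930 K
Q = 238.4180 * 11.4900 * 75.6930 = 207355.1315 W

207355.1315 W


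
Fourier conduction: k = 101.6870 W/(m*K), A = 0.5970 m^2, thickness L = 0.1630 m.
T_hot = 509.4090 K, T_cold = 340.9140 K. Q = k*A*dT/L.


dT = 168.4950 K
Q = 101.6870 * 0.5970 * 168.4950 / 0.1630 = 62753.6772 W

62753.6772 W


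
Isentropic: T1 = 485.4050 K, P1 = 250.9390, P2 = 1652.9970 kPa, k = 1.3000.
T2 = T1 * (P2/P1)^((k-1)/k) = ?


(k-1)/k = 0.2308
(P2/P1)^exp = 1.5450
T2 = 485.4050 * 1.5450 = 749.9562 K

749.9562 K


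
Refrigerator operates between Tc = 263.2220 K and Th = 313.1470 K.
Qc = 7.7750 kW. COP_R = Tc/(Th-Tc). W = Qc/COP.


COP = 263.2220 / 49.9250 = 5.2723
W = 7.7750 / 5.2723 = 1.4747 kW

COP = 5.2723, W = 1.4747 kW


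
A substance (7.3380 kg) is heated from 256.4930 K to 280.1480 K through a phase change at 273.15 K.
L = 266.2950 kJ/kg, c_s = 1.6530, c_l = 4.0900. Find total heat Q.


Q1 (sensible, solid) = 7.3380 * 1.6530 * 16.6570 = 202.0446 kJ
Q2 (latent) = 7.3380 * 266.2950 = 1954.0727 kJ
Q3 (sensible, liquid) = 7.3380 * 4.0900 * 6.9980 = 210.0269 kJ
Q_total = 2366.1443 kJ

2366.1443 kJ


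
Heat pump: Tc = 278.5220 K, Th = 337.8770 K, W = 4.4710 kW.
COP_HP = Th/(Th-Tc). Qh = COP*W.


COP = 337.8770 / 59.3550 = 5.6925
Qh = 5.6925 * 4.4710 = 25.4511 kW

COP = 5.6925, Qh = 25.4511 kW


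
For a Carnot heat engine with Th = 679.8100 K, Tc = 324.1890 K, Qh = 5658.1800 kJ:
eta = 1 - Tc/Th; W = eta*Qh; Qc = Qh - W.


eta = 1 - 324.1890/679.8100 = 0.5231
W = 0.5231 * 5658.1800 = 2959.8971 kJ
Qc = 5658.1800 - 2959.8971 = 2698.2829 kJ

eta = 52.3118%, W = 2959.8971 kJ, Qc = 2698.2829 kJ


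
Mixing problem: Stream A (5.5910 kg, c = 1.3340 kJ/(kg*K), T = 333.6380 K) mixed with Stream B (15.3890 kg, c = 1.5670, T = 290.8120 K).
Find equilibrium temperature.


num = 9501.2080
den = 31.5730
Tf = 300.9287 K

300.9287 K


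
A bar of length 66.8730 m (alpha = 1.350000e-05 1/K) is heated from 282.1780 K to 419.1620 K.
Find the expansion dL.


dT = 136.9840 K
dL = 1.350000e-05 * 66.8730 * 136.9840 = 0.123667 m
L_final = 66.996667 m

dL = 0.123667 m


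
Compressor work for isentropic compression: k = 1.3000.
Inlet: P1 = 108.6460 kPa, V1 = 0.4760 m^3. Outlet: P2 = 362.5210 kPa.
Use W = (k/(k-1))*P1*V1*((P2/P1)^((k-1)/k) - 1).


(k-1)/k = 0.2308
(P2/P1)^exp = 1.3206
W = 4.3333 * 108.6460 * 0.4760 * (1.3206 - 1) = 71.8430 kJ

71.8430 kJ


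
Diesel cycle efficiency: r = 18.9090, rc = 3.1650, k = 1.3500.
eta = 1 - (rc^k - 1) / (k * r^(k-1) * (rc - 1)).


r^(k-1) = 2.7979
rc^k = 4.7370
eta = 0.5430 = 54.3018%

54.3018%


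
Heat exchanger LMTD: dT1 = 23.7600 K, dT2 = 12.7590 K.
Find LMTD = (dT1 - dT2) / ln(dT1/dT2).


dT1/dT2 = 1.8622
ln(dT1/dT2) = 0.6218
LMTD = 11.0010 / 0.6218 = 17.6931 K

17.6931 K


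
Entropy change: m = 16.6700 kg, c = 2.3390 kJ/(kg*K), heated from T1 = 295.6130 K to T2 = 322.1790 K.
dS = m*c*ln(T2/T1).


T2/T1 = 1.0899
ln(T2/T1) = 0.0861
dS = 16.6700 * 2.3390 * 0.0861 = 3.3554 kJ/K

3.3554 kJ/K


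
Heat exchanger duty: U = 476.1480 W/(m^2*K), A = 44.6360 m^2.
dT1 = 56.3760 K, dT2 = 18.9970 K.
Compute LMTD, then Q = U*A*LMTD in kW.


LMTD = 34.3632 K
Q = 476.1480 * 44.6360 * 34.3632 = 730332.8637 W = 730.3329 kW

730.3329 kW


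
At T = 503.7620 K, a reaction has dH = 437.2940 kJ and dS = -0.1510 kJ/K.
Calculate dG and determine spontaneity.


T*dS = 503.7620 * -0.1510 = -76.0681 kJ
dG = 437.2940 + 76.0681 = 513.3621 kJ (non-spontaneous)

dG = 513.3621 kJ, non-spontaneous


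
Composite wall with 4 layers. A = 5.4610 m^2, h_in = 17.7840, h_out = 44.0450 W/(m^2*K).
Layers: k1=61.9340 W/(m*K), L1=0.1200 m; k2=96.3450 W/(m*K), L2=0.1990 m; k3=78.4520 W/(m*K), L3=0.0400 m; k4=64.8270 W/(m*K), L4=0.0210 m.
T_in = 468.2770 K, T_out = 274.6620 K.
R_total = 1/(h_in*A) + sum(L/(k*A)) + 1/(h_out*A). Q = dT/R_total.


R_conv_in = 1/(17.7840*5.4610) = 0.0103
R_1 = 0.1200/(61.9340*5.4610) = 0.0004
R_2 = 0.1990/(96.3450*5.4610) = 0.0004
R_3 = 0.0400/(78.4520*5.4610) = 9.3365e-05
R_4 = 0.0210/(64.8270*5.4610) = 5.9319e-05
R_conv_out = 1/(44.0450*5.4610) = 0.0042
R_total = 0.0153 K/W
Q = 193.6150 / 0.0153 = 12621.6563 W

R_total = 0.0153 K/W, Q = 12621.6563 W


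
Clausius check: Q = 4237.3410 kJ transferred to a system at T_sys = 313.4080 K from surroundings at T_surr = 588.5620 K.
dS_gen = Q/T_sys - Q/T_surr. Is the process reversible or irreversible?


dS_sys = 4237.3410/313.4080 = 13.5202 kJ/K
dS_surr = -4237.3410/588.5620 = -7.1995 kJ/K
dS_gen = 13.5202 - 7.1995 = 6.3207 kJ/K (irreversible)

dS_gen = 6.3207 kJ/K, irreversible


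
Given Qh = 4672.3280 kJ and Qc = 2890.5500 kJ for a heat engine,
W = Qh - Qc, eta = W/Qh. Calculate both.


W = 4672.3280 - 2890.5500 = 1781.7780 kJ
eta = 1781.7780 / 4672.3280 = 0.3813 = 38.1347%

W = 1781.7780 kJ, eta = 38.1347%


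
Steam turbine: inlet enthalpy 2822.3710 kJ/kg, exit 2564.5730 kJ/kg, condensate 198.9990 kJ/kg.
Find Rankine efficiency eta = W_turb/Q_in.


W = 257.7980 kJ/kg
Q_in = 2623.3720 kJ/kg
eta = 0.0983 = 9.8270%

eta = 9.8270%


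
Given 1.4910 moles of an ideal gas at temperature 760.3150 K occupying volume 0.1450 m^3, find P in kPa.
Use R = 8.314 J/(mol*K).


P = nRT/V = 1.4910 * 8.314 * 760.3150 / 0.1450
= 9424.9970 / 0.1450 = 64999.9796 Pa = 65.0000 kPa

65.0000 kPa


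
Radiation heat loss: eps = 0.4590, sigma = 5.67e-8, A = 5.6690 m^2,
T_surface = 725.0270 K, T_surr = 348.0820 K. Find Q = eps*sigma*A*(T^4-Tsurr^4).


T^4 = 2.7632e+11
Tsurr^4 = 1.4680e+10
Q = 0.4590 * 5.67e-8 * 5.6690 * 2.6164e+11 = 38602.1040 W

38602.1040 W


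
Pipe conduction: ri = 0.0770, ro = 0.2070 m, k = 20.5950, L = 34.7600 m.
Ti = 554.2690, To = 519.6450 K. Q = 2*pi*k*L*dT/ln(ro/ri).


dT = 34.6240 K
ln(ro/ri) = 0.9889
Q = 2*pi*20.5950*34.7600*34.6240 / 0.9889 = 157485.4451 W

157485.4451 W


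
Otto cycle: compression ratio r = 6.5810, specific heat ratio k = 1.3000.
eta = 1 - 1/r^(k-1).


r^(k-1) = 1.7599
eta = 1 - 1/1.7599 = 0.4318 = 43.1785%

43.1785%


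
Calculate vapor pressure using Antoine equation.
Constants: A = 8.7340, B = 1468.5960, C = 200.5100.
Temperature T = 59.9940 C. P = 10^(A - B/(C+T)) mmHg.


C+T = 260.5040
B/(C+T) = 5.6375
log10(P) = 8.7340 - 5.6375 = 3.0965
P = 10^3.0965 = 1248.7686 mmHg

1248.7686 mmHg


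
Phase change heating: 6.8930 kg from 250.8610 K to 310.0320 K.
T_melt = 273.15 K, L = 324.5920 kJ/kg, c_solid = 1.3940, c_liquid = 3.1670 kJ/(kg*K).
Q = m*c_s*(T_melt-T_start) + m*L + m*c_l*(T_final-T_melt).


Q1 (sensible, solid) = 6.8930 * 1.3940 * 22.2890 = 214.1715 kJ
Q2 (latent) = 6.8930 * 324.5920 = 2237.4127 kJ
Q3 (sensible, liquid) = 6.8930 * 3.1670 * 36.8820 = 805.1389 kJ
Q_total = 3256.7230 kJ

3256.7230 kJ


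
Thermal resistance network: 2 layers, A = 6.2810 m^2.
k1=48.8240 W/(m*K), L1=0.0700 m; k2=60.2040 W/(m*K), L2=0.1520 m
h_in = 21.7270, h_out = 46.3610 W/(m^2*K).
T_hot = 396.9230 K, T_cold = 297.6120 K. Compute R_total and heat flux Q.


R_conv_in = 1/(21.7270*6.2810) = 0.0073
R_1 = 0.0700/(48.8240*6.2810) = 0.0002
R_2 = 0.1520/(60.2040*6.2810) = 0.0004
R_conv_out = 1/(46.3610*6.2810) = 0.0034
R_total = 0.0114 K/W
Q = 99.3110 / 0.0114 = 8717.5047 W

R_total = 0.0114 K/W, Q = 8717.5047 W


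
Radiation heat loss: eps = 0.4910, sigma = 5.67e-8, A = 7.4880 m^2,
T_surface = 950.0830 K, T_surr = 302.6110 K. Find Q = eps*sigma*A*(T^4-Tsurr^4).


T^4 = 8.1479e+11
Tsurr^4 = 8.3857e+09
Q = 0.4910 * 5.67e-8 * 7.4880 * 8.0641e+11 = 168106.1998 W

168106.1998 W


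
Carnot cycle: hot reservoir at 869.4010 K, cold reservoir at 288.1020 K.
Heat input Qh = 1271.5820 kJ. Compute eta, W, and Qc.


eta = 1 - 288.1020/869.4010 = 0.6686
W = 0.6686 * 1271.5820 = 850.2053 kJ
Qc = 1271.5820 - 850.2053 = 421.3767 kJ

eta = 66.8620%, W = 850.2053 kJ, Qc = 421.3767 kJ


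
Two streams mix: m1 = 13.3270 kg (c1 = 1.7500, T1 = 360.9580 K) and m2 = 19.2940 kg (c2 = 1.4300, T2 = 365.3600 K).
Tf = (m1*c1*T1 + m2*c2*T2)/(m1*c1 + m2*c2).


num = 18498.7886
den = 50.9127
Tf = 363.3435 K

363.3435 K


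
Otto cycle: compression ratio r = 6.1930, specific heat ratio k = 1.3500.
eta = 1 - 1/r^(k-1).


r^(k-1) = 1.8931
eta = 1 - 1/1.8931 = 0.4718 = 47.1756%

47.1756%


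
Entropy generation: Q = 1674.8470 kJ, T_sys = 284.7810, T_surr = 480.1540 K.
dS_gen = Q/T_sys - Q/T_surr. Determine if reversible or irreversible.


dS_sys = 1674.8470/284.7810 = 5.8812 kJ/K
dS_surr = -1674.8470/480.1540 = -3.4881 kJ/K
dS_gen = 5.8812 - 3.4881 = 2.3930 kJ/K (irreversible)

dS_gen = 2.3930 kJ/K, irreversible


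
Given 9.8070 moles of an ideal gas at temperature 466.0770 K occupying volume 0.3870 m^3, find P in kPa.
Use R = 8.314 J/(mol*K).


P = nRT/V = 9.8070 * 8.314 * 466.0770 / 0.3870
= 38001.7737 / 0.3870 = 98195.7977 Pa = 98.1958 kPa

98.1958 kPa


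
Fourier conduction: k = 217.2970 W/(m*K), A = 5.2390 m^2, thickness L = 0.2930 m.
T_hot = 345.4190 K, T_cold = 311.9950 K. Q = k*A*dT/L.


dT = 33.4240 K
Q = 217.2970 * 5.2390 * 33.4240 / 0.2930 = 129865.2426 W

129865.2426 W


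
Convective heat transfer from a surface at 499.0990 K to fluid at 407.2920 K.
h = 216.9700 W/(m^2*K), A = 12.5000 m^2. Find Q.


dT = 91.8070 K
Q = 216.9700 * 12.5000 * 91.8070 = 248992.0599 W

248992.0599 W


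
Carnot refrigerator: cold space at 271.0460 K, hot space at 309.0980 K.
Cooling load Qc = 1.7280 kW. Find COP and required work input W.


COP = 271.0460 / 38.0520 = 7.1230
W = 1.7280 / 7.1230 = 0.2426 kW

COP = 7.1230, W = 0.2426 kW


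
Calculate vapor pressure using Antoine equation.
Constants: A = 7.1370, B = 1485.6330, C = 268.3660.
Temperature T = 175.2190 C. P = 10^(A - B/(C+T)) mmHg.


C+T = 443.5850
B/(C+T) = 3.3492
log10(P) = 7.1370 - 3.3492 = 3.7878
P = 10^3.7878 = 6135.4911 mmHg

6135.4911 mmHg


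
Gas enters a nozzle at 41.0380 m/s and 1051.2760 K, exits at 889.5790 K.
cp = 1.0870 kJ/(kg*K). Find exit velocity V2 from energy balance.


dT = 161.6970 K
2*cp*1000*dT = 351529.2780
V1^2 = 1684.1174
V2 = sqrt(353213.3954) = 594.3176 m/s

594.3176 m/s


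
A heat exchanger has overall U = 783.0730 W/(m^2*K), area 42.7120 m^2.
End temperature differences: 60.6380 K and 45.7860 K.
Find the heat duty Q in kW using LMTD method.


LMTD = 52.8647 K
Q = 783.0730 * 42.7120 * 52.8647 = 1768146.6281 W = 1768.1466 kW

1768.1466 kW


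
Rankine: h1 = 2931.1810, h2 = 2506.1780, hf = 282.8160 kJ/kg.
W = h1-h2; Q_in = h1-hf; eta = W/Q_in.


W = 425.0030 kJ/kg
Q_in = 2648.3650 kJ/kg
eta = 0.1605 = 16.0478%

eta = 16.0478%


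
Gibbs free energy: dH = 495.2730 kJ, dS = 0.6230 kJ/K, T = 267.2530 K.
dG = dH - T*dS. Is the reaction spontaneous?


T*dS = 267.2530 * 0.6230 = 166.4986 kJ
dG = 495.2730 - 166.4986 = 328.7744 kJ (non-spontaneous)

dG = 328.7744 kJ, non-spontaneous


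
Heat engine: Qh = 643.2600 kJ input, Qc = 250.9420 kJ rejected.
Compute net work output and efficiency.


W = 643.2600 - 250.9420 = 392.3180 kJ
eta = 392.3180 / 643.2600 = 0.6099 = 60.9890%

W = 392.3180 kJ, eta = 60.9890%


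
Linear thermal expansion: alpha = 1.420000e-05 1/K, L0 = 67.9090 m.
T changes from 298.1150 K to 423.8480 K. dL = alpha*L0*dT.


dT = 125.7330 K
dL = 1.420000e-05 * 67.9090 * 125.7330 = 0.121245 m
L_final = 68.030245 m

dL = 0.121245 m


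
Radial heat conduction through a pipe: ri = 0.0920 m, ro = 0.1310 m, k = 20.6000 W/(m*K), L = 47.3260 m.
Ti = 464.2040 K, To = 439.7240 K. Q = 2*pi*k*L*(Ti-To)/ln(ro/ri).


dT = 24.4800 K
ln(ro/ri) = 0.3534
Q = 2*pi*20.6000*47.3260*24.4800 / 0.3534 = 424307.7931 W

424307.7931 W


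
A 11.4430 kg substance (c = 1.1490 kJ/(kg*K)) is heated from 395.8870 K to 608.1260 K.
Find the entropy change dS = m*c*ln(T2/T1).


T2/T1 = 1.5361
ln(T2/T1) = 0.4293
dS = 11.4430 * 1.1490 * 0.4293 = 5.6438 kJ/K

5.6438 kJ/K


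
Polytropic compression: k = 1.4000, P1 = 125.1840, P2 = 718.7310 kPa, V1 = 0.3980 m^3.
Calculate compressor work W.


(k-1)/k = 0.2857
(P2/P1)^exp = 1.6476
W = 3.5000 * 125.1840 * 0.3980 * (1.6476 - 1) = 112.9362 kJ

112.9362 kJ


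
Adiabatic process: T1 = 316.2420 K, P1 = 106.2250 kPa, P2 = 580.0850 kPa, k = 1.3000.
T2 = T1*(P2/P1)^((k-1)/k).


(k-1)/k = 0.2308
(P2/P1)^exp = 1.4796
T2 = 316.2420 * 1.4796 = 467.9049 K

467.9049 K


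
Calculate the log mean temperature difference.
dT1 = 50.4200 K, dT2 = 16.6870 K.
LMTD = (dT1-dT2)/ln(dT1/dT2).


dT1/dT2 = 3.0215
ln(dT1/dT2) = 1.1058
LMTD = 33.7330 / 1.1058 = 30.5067 K

30.5067 K


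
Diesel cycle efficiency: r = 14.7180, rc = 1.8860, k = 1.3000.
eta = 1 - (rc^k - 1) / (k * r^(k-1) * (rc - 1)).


r^(k-1) = 2.2405
rc^k = 2.2814
eta = 0.5035 = 50.3456%

50.3456%


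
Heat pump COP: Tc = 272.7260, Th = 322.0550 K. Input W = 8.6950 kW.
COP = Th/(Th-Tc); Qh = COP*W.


COP = 322.0550 / 49.3290 = 6.5287
Qh = 6.5287 * 8.6950 = 56.7672 kW

COP = 6.5287, Qh = 56.7672 kW


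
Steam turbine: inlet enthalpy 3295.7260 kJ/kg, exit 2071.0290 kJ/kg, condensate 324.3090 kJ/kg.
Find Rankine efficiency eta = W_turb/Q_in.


W = 1224.6970 kJ/kg
Q_in = 2971.4170 kJ/kg
eta = 0.4122 = 41.2159%

eta = 41.2159%


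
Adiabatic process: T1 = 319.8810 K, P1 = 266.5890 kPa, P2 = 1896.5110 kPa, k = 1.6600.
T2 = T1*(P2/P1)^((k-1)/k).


(k-1)/k = 0.3976
(P2/P1)^exp = 2.1817
T2 = 319.8810 * 2.1817 = 697.8795 K

697.8795 K


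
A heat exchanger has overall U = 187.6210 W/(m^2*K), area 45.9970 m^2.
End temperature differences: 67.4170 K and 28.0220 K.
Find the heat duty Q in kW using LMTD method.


LMTD = 44.8738 K
Q = 187.6210 * 45.9970 * 44.8738 = 387260.6769 W = 387.2607 kW

387.2607 kW


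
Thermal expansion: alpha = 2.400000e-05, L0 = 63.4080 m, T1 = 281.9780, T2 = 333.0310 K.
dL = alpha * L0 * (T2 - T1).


dT = 51.0530 K
dL = 2.400000e-05 * 63.4080 * 51.0530 = 0.077692 m
L_final = 63.485692 m

dL = 0.077692 m


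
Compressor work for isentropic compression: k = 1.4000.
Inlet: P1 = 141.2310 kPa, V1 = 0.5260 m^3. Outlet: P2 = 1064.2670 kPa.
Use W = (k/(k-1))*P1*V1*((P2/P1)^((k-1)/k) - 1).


(k-1)/k = 0.2857
(P2/P1)^exp = 1.7808
W = 3.5000 * 141.2310 * 0.5260 * (1.7808 - 1) = 203.0030 kJ

203.0030 kJ


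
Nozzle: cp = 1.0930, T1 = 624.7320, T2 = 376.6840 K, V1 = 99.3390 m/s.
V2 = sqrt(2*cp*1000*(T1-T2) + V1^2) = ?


dT = 248.0480 K
2*cp*1000*dT = 542232.9280
V1^2 = 9868.2369
V2 = sqrt(552101.1649) = 743.0351 m/s

743.0351 m/s


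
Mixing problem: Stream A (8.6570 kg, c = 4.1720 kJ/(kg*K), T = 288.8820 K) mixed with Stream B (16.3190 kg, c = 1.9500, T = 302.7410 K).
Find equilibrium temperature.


num = 20067.3916
den = 67.9391
Tf = 295.3734 K

295.3734 K


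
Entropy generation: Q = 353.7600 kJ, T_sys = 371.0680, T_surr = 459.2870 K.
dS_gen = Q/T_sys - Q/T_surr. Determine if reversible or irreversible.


dS_sys = 353.7600/371.0680 = 0.9534 kJ/K
dS_surr = -353.7600/459.2870 = -0.7702 kJ/K
dS_gen = 0.9534 - 0.7702 = 0.1831 kJ/K (irreversible)

dS_gen = 0.1831 kJ/K, irreversible


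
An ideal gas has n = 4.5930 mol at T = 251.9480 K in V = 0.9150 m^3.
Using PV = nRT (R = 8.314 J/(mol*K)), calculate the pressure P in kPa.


P = nRT/V = 4.5930 * 8.314 * 251.9480 / 0.9150
= 9620.9372 / 0.9150 = 10514.6855 Pa = 10.5147 kPa

10.5147 kPa


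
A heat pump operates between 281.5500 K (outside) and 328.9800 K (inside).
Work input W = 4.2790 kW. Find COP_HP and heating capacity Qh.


COP = 328.9800 / 47.4300 = 6.9361
Qh = 6.9361 * 4.2790 = 29.6796 kW

COP = 6.9361, Qh = 29.6796 kW


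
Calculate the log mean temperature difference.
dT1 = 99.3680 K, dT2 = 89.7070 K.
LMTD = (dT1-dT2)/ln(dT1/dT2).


dT1/dT2 = 1.1077
ln(dT1/dT2) = 0.1023
LMTD = 9.6610 / 0.1023 = 94.4552 K

94.4552 K


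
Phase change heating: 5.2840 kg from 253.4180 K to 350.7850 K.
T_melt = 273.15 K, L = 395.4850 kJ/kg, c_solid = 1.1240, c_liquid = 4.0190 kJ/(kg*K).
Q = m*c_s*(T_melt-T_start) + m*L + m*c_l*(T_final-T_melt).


Q1 (sensible, solid) = 5.2840 * 1.1240 * 19.7320 = 117.1926 kJ
Q2 (latent) = 5.2840 * 395.4850 = 2089.7427 kJ
Q3 (sensible, liquid) = 5.2840 * 4.0190 * 77.6350 = 1648.6876 kJ
Q_total = 3855.6230 kJ

3855.6230 kJ


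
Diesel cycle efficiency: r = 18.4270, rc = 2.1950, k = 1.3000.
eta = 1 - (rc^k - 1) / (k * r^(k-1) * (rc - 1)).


r^(k-1) = 2.3968
rc^k = 2.7788
eta = 0.5223 = 52.2260%

52.2260%


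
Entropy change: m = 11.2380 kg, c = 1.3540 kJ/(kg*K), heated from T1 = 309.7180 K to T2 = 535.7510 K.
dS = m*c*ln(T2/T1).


T2/T1 = 1.7298
ln(T2/T1) = 0.5480
dS = 11.2380 * 1.3540 * 0.5480 = 8.3386 kJ/K

8.3386 kJ/K


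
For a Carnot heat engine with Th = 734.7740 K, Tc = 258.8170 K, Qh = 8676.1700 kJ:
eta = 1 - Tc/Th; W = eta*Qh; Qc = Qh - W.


eta = 1 - 258.8170/734.7740 = 0.6478
W = 0.6478 * 8676.1700 = 5620.0734 kJ
Qc = 8676.1700 - 5620.0734 = 3056.0966 kJ

eta = 64.7760%, W = 5620.0734 kJ, Qc = 3056.0966 kJ


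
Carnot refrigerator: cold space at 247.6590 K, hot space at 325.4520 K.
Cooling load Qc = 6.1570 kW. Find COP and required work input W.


COP = 247.6590 / 77.7930 = 3.1836
W = 6.1570 / 3.1836 = 1.9340 kW

COP = 3.1836, W = 1.9340 kW


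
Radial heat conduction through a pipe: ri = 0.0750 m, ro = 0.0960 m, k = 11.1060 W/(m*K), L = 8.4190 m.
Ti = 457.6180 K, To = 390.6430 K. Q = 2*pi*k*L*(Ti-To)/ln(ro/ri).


dT = 66.9750 K
ln(ro/ri) = 0.2469
Q = 2*pi*11.1060*8.4190*66.9750 / 0.2469 = 159389.5731 W

159389.5731 W


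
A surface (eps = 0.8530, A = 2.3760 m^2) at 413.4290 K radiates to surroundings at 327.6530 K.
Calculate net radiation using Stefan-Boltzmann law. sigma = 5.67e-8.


T^4 = 2.9215e+10
Tsurr^4 = 1.1525e+10
Q = 0.8530 * 5.67e-8 * 2.3760 * 1.7689e+10 = 2032.7905 W

2032.7905 W


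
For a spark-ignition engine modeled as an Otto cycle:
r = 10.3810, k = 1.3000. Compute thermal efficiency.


r^(k-1) = 2.0178
eta = 1 - 1/2.0178 = 0.5044 = 50.4403%

50.4403%


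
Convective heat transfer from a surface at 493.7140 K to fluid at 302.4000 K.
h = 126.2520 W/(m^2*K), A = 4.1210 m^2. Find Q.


dT = 191.3140 K
Q = 126.2520 * 4.1210 * 191.3140 = 99537.7073 W

99537.7073 W


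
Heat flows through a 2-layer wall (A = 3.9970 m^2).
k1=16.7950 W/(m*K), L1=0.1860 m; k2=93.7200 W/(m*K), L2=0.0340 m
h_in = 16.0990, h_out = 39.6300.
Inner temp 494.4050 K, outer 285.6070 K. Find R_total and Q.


R_conv_in = 1/(16.0990*3.9970) = 0.0155
R_1 = 0.1860/(16.7950*3.9970) = 0.0028
R_2 = 0.0340/(93.7200*3.9970) = 9.0764e-05
R_conv_out = 1/(39.6300*3.9970) = 0.0063
R_total = 0.0247 K/W
Q = 208.7980 / 0.0247 = 8448.1682 W

R_total = 0.0247 K/W, Q = 8448.1682 W


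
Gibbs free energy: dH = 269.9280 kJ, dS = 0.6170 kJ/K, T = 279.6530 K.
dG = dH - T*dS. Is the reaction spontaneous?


T*dS = 279.6530 * 0.6170 = 172.5459 kJ
dG = 269.9280 - 172.5459 = 97.3821 kJ (non-spontaneous)

dG = 97.3821 kJ, non-spontaneous


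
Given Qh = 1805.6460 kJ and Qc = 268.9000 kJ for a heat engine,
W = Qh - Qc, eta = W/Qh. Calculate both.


W = 1805.6460 - 268.9000 = 1536.7460 kJ
eta = 1536.7460 / 1805.6460 = 0.8511 = 85.1078%

W = 1536.7460 kJ, eta = 85.1078%


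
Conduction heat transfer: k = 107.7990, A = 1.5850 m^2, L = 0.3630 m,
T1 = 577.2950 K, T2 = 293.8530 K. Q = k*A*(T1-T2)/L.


dT = 283.4420 K
Q = 107.7990 * 1.5850 * 283.4420 / 0.3630 = 133414.0529 W

133414.0529 W


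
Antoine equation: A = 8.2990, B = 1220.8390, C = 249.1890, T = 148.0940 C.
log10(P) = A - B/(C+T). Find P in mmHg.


C+T = 397.2830
B/(C+T) = 3.0730
log10(P) = 8.2990 - 3.0730 = 5.2260
P = 10^5.2260 = 168278.7769 mmHg

168278.7769 mmHg


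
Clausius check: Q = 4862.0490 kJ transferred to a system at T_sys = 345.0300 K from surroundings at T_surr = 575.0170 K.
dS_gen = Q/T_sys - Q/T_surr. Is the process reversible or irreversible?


dS_sys = 4862.0490/345.0300 = 14.0917 kJ/K
dS_surr = -4862.0490/575.0170 = -8.4555 kJ/K
dS_gen = 14.0917 - 8.4555 = 5.6362 kJ/K (irreversible)

dS_gen = 5.6362 kJ/K, irreversible


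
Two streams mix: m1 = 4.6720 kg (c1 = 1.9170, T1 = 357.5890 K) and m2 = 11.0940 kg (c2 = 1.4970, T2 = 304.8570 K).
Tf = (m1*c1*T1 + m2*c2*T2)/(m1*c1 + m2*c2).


num = 8265.6263
den = 25.5639
Tf = 323.3314 K

323.3314 K


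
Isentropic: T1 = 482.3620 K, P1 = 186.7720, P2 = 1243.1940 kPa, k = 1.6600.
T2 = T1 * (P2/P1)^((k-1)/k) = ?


(k-1)/k = 0.3976
(P2/P1)^exp = 2.1247
T2 = 482.3620 * 2.1247 = 1024.8971 K

1024.8971 K


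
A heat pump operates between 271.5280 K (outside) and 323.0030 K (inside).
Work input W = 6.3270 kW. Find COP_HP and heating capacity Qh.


COP = 323.0030 / 51.4750 = 6.2749
Qh = 6.2749 * 6.3270 = 39.7016 kW

COP = 6.2749, Qh = 39.7016 kW


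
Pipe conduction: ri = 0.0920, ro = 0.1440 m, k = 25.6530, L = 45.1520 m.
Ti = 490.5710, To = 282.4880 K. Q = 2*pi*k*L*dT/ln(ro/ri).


dT = 208.0830 K
ln(ro/ri) = 0.4480
Q = 2*pi*25.6530*45.1520*208.0830 / 0.4480 = 3380100.7286 W

3380100.7286 W


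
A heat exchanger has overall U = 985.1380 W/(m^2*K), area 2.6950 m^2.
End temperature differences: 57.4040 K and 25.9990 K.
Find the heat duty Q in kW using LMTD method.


LMTD = 39.6500 K
Q = 985.1380 * 2.6950 * 39.6500 = 105268.5884 W = 105.2686 kW

105.2686 kW


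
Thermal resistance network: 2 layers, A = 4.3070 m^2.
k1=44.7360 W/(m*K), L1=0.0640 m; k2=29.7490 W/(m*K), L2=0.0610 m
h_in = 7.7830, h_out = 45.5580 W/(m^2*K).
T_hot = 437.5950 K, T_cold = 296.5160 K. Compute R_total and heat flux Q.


R_conv_in = 1/(7.7830*4.3070) = 0.0298
R_1 = 0.0640/(44.7360*4.3070) = 0.0003
R_2 = 0.0610/(29.7490*4.3070) = 0.0005
R_conv_out = 1/(45.5580*4.3070) = 0.0051
R_total = 0.0357 K/W
Q = 141.0790 / 0.0357 = 3947.7770 W

R_total = 0.0357 K/W, Q = 3947.7770 W


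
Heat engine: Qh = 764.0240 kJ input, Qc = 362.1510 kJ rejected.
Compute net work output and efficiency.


W = 764.0240 - 362.1510 = 401.8730 kJ
eta = 401.8730 / 764.0240 = 0.5260 = 52.5995%

W = 401.8730 kJ, eta = 52.5995%


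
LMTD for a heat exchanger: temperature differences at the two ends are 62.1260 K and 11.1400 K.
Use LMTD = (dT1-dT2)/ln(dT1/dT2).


dT1/dT2 = 5.5768
ln(dT1/dT2) = 1.7186
LMTD = 50.9860 / 1.7186 = 29.6668 K

29.6668 K


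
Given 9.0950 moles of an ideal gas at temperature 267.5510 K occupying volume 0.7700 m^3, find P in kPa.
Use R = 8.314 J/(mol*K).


P = nRT/V = 9.0950 * 8.314 * 267.5510 / 0.7700
= 20231.0909 / 0.7700 = 26274.1441 Pa = 26.2741 kPa

26.2741 kPa


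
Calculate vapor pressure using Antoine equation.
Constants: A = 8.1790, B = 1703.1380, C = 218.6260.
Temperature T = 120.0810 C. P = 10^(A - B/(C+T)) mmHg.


C+T = 338.7070
B/(C+T) = 5.0284
log10(P) = 8.1790 - 5.0284 = 3.1506
P = 10^3.1506 = 1414.6469 mmHg

1414.6469 mmHg


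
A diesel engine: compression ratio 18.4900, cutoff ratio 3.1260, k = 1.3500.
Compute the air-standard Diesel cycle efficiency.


r^(k-1) = 2.7761
rc^k = 4.6584
eta = 0.5408 = 54.0840%

54.0840%


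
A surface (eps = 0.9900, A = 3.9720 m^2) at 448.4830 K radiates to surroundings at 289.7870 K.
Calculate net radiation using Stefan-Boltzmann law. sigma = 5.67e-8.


T^4 = 4.0456e+10
Tsurr^4 = 7.0521e+09
Q = 0.9900 * 5.67e-8 * 3.9720 * 3.3404e+10 = 7447.7739 W

7447.7739 W


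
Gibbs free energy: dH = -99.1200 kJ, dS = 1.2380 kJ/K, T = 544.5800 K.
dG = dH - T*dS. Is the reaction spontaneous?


T*dS = 544.5800 * 1.2380 = 674.1900 kJ
dG = -99.1200 - 674.1900 = -773.3100 kJ (spontaneous)

dG = -773.3100 kJ, spontaneous


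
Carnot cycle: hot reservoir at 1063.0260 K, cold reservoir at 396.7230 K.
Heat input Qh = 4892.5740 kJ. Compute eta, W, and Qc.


eta = 1 - 396.7230/1063.0260 = 0.6268
W = 0.6268 * 4892.5740 = 3066.6576 kJ
Qc = 4892.5740 - 3066.6576 = 1825.9164 kJ

eta = 62.6798%, W = 3066.6576 kJ, Qc = 1825.9164 kJ


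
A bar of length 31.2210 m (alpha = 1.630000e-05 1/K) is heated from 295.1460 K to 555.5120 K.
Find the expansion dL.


dT = 260.3660 K
dL = 1.630000e-05 * 31.2210 * 260.3660 = 0.132501 m
L_final = 31.353501 m

dL = 0.132501 m


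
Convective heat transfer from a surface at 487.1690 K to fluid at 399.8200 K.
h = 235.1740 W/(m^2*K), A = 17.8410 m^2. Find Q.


dT = 87.3490 K
Q = 235.1740 * 17.8410 * 87.3490 = 366493.6351 W

366493.6351 W


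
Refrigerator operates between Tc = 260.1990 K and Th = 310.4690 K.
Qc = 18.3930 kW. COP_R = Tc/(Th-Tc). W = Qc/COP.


COP = 260.1990 / 50.2700 = 5.1760
W = 18.3930 / 5.1760 = 3.5535 kW

COP = 5.1760, W = 3.5535 kW


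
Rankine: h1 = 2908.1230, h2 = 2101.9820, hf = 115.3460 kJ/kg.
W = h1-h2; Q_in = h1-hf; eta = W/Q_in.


W = 806.1410 kJ/kg
Q_in = 2792.7770 kJ/kg
eta = 0.2887 = 28.8652%

eta = 28.8652%


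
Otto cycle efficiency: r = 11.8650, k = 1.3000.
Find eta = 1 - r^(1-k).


r^(k-1) = 2.1003
eta = 1 - 1/2.1003 = 0.5239 = 52.3876%

52.3876%


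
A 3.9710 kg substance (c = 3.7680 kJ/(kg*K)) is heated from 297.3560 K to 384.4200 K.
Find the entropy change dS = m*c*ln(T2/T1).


T2/T1 = 1.2928
ln(T2/T1) = 0.2568
dS = 3.9710 * 3.7680 * 0.2568 = 3.8425 kJ/K

3.8425 kJ/K


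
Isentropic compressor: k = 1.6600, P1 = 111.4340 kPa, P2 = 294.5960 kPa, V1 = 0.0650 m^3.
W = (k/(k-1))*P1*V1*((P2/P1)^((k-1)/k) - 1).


(k-1)/k = 0.3976
(P2/P1)^exp = 1.4719
W = 2.5152 * 111.4340 * 0.0650 * (1.4719 - 1) = 8.5962 kJ

8.5962 kJ


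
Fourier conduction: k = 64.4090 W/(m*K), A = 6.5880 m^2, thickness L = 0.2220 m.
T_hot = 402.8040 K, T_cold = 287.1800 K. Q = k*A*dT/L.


dT = 115.6240 K
Q = 64.4090 * 6.5880 * 115.6240 / 0.2220 = 221001.4699 W

221001.4699 W


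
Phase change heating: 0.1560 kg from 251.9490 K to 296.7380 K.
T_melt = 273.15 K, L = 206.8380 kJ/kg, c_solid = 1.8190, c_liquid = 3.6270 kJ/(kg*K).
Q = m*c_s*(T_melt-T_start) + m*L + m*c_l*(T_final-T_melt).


Q1 (sensible, solid) = 0.1560 * 1.8190 * 21.2010 = 6.0161 kJ
Q2 (latent) = 0.1560 * 206.8380 = 32.2667 kJ
Q3 (sensible, liquid) = 0.1560 * 3.6270 * 23.5880 = 13.3464 kJ
Q_total = 51.6292 kJ

51.6292 kJ


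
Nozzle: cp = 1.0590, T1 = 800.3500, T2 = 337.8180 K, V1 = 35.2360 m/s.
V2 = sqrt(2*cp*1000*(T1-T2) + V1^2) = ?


dT = 462.5320 K
2*cp*1000*dT = 979642.7760
V1^2 = 1241.5757
V2 = sqrt(980884.3517) = 990.3961 m/s

990.3961 m/s


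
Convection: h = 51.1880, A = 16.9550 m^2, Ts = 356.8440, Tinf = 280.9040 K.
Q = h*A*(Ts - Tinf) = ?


dT = 75.9400 K
Q = 51.1880 * 16.9550 * 75.9400 = 65907.7595 W

65907.7595 W


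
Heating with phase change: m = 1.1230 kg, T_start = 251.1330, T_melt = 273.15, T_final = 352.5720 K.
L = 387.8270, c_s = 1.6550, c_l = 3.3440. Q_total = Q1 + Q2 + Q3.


Q1 (sensible, solid) = 1.1230 * 1.6550 * 22.0170 = 40.9200 kJ
Q2 (latent) = 1.1230 * 387.8270 = 435.5297 kJ
Q3 (sensible, liquid) = 1.1230 * 3.3440 * 79.4220 = 298.2544 kJ
Q_total = 774.7041 kJ

774.7041 kJ


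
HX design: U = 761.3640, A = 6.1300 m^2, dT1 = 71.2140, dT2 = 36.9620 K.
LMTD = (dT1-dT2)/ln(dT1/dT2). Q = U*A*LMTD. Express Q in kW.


LMTD = 52.2294 K
Q = 761.3640 * 6.1300 * 52.2294 = 243763.0926 W = 243.7631 kW

243.7631 kW


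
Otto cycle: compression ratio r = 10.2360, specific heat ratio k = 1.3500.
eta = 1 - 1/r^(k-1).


r^(k-1) = 2.2571
eta = 1 - 1/2.2571 = 0.5569 = 55.6948%

55.6948%


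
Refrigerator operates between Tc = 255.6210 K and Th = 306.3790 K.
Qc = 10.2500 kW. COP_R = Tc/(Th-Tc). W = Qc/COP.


COP = 255.6210 / 50.7580 = 5.0361
W = 10.2500 / 5.0361 = 2.0353 kW

COP = 5.0361, W = 2.0353 kW
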